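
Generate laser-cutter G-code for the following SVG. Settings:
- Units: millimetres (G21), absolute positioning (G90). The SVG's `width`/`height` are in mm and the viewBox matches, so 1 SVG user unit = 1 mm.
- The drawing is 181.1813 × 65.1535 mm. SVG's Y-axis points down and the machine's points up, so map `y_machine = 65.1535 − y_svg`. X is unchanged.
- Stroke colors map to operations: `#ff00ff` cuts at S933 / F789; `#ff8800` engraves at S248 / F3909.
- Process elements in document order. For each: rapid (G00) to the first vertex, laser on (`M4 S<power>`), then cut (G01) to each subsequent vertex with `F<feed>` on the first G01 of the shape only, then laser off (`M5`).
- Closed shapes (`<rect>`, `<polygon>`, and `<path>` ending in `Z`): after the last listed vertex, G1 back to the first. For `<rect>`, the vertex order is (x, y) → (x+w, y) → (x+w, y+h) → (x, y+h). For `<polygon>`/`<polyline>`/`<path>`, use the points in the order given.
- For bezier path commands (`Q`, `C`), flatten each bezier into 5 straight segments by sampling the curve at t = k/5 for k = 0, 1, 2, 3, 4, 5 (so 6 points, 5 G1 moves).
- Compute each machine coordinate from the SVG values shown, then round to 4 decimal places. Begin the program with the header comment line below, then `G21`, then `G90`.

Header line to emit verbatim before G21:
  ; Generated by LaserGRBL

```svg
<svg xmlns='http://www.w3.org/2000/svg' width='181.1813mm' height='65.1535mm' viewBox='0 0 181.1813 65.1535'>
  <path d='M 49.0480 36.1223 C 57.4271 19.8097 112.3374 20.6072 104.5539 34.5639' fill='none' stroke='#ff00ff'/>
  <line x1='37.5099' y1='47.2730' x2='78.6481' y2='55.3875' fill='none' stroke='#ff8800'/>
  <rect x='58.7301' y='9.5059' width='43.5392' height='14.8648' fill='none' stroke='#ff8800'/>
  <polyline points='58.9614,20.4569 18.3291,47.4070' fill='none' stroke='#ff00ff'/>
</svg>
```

; Generated by LaserGRBL
G21
G90
G00 X49.0480 Y29.0312
M4 S933
G01 X58.7854 Y36.7972 F789
G01 X74.4475 Y40.6463
G01 X90.7915 Y40.7684
G01 X102.5745 Y37.3529
G01 X104.5539 Y30.5896
M5
G00 X37.5099 Y17.8805
M4 S248
G01 X78.6481 Y9.7660 F3909
M5
G00 X58.7301 Y55.6476
M4 S248
G01 X102.2693 Y55.6476 F3909
G01 X102.2693 Y40.7828
G01 X58.7301 Y40.7828
G01 X58.7301 Y55.6476
M5
G00 X58.9614 Y44.6966
M4 S933
G01 X18.3291 Y17.7465 F789
M5

1 u = 1 mm; y_m = 65.1535 − y.

[1] `<path>` cubic bezier, #ff00ff→cut S933 F789: (49.0480,29.0312) → (58.7854,36.7972) → (74.4475,40.6463) → (90.7915,40.7684) → (102.5745,37.3529) → (104.5539,30.5896)

[2] `<line>` line segment, #ff8800→engrave S248 F3909: (37.5099,17.8805) → (78.6481,9.7660)

[3] `<rect>` rectangle, #ff8800→engrave S248 F3909: (58.7301,55.6476) → (102.2693,55.6476) → (102.2693,40.7828) → (58.7301,40.7828) → (58.7301,55.6476) (closed)

[4] `<polyline>` line segment, #ff00ff→cut S933 F789: (58.9614,44.6966) → (18.3291,17.7465)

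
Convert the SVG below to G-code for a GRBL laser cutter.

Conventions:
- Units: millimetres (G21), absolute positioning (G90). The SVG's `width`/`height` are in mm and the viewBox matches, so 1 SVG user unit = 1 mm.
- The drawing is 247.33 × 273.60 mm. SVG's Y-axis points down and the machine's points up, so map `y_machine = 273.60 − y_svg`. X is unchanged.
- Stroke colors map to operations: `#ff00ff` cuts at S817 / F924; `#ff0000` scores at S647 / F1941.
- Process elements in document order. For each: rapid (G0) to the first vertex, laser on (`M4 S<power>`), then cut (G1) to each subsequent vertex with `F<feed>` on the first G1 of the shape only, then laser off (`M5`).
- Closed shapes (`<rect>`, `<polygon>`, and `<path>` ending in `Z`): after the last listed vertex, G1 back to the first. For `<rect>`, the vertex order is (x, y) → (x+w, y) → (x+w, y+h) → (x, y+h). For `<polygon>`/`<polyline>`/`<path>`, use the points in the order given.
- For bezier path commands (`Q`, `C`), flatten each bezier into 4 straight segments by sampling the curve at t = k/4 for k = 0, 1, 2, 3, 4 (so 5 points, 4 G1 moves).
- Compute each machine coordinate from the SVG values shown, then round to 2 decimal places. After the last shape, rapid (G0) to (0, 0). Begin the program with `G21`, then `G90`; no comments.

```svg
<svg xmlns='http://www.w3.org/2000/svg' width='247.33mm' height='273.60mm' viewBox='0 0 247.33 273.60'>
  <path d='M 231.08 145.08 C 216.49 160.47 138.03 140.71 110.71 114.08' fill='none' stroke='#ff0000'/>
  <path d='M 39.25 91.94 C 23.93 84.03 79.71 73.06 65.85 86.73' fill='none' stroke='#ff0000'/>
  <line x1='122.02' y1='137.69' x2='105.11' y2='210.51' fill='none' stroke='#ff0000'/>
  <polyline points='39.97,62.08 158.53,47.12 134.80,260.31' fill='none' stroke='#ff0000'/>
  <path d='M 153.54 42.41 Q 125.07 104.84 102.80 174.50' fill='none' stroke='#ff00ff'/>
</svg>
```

G21
G90
G0 X231.08 Y128.52
M4 S647
G1 X209.96 Y123.13 F1941
G1 X175.67 Y128.26
G1 X138.99 Y141.28
G1 X110.71 Y159.52
M5
G0 X39.25 Y181.66
M4 S647
G1 X38.89 Y187.73 F1941
G1 X52.00 Y192.36
G1 X65.39 Y192.94
G1 X65.85 Y186.87
M5
G0 X122.02 Y135.91
M4 S647
G1 X105.11 Y63.09 F1941
M5
G0 X39.97 Y211.52
M4 S647
G1 X158.53 Y226.48 F1941
G1 X134.80 Y13.29
M5
G0 X153.54 Y231.19
M4 S817
G1 X139.69 Y199.52 F924
G1 X126.62 Y166.95
G1 X114.32 Y133.48
G1 X102.80 Y99.10
M5
G0 X0.00 Y0.00

1 u = 1 mm; y_m = 273.60 − y.

[1] `<path>` cubic bezier, #ff0000→score S647 F1941: (231.08,128.52) → (209.96,123.13) → (175.67,128.26) → (138.99,141.28) → (110.71,159.52)

[2] `<path>` cubic bezier, #ff0000→score S647 F1941: (39.25,181.66) → (38.89,187.73) → (52.00,192.36) → (65.39,192.94) → (65.85,186.87)

[3] `<line>` line segment, #ff0000→score S647 F1941: (122.02,135.91) → (105.11,63.09)

[4] `<polyline>` open polyline, #ff0000→score S647 F1941: (39.97,211.52) → (158.53,226.48) → (134.80,13.29)

[5] `<path>` quadratic bezier, #ff00ff→cut S817 F924: (153.54,231.19) → (139.69,199.52) → (126.62,166.95) → (114.32,133.48) → (102.80,99.10)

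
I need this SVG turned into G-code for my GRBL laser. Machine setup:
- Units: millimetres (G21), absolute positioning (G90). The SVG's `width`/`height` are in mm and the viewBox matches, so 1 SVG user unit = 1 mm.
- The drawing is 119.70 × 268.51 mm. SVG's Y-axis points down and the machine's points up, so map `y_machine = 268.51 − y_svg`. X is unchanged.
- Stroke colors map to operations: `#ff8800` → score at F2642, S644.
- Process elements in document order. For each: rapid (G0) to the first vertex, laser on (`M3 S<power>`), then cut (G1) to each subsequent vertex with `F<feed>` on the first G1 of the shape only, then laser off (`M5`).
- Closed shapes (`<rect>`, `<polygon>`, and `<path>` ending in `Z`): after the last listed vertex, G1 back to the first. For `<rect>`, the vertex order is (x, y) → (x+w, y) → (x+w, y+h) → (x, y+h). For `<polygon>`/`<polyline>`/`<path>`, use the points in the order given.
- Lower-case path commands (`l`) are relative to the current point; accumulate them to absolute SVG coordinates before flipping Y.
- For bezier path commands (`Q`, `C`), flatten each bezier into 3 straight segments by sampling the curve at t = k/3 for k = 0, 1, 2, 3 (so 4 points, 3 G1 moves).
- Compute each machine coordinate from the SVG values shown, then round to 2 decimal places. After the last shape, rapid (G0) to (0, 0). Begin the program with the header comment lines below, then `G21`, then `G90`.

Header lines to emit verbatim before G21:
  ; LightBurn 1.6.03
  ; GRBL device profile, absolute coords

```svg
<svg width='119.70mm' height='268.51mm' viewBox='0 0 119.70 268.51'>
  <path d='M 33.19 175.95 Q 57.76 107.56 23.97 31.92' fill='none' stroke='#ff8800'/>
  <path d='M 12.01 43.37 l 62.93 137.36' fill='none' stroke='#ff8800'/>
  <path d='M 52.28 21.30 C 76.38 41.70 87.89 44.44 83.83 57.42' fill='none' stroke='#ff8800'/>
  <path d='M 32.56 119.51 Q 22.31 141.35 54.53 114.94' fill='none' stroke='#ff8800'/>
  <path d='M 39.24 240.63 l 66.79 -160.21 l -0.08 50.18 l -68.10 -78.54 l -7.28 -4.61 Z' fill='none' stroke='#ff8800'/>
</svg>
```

; LightBurn 1.6.03
; GRBL device profile, absolute coords
G21
G90
G0 X33.19 Y92.56
M3 S644
G1 X43.09 Y138.96 F2642
G1 X40.01 Y186.97
G1 X23.97 Y236.59
M5
G0 X12.01 Y225.14
M3 S644
G1 X74.94 Y87.78 F2642
M5
G0 X52.28 Y247.21
M3 S644
G1 X72.07 Y231.66 F2642
G1 X82.81 Y221.69
G1 X83.83 Y211.09
M5
G0 X32.56 Y149.00
M3 S644
G1 X30.45 Y139.80 F2642
G1 X37.77 Y141.32
G1 X54.53 Y153.57
M5
G0 X39.24 Y27.88
M3 S644
G1 X106.03 Y188.09 F2642
G1 X105.95 Y137.91
G1 X37.85 Y216.45
G1 X30.57 Y221.06
G1 X39.24 Y27.88
M5
G0 X0.00 Y0.00

viewBox `0 0 119.70 268.51` with mm width/height → 1 unit = 1 mm. Flip: y_m = 268.51 − y_svg.

**Shape 1** — `<path>` quadratic bezier, stroke `#ff8800` → score (S644, F2642). Control points (SVG): P0=(33.19,175.95), P1=(57.76,107.56), P2=(23.97,31.92); sampled at t=k/3. Machine vertices: (33.19,92.56) → (43.09,138.96) → (40.01,186.97) → (23.97,236.59). Open path.

**Shape 2** — `<path>` line segment, stroke `#ff8800` → score (S644, F2642). Machine vertices: (12.01,225.14) → (74.94,87.78). Open path.

**Shape 3** — `<path>` cubic bezier, stroke `#ff8800` → score (S644, F2642). Control points (SVG): P0=(52.28,21.30), P1=(76.38,41.70), P2=(87.89,44.44), P3=(83.83,57.42); sampled at t=k/3. Machine vertices: (52.28,247.21) → (72.07,231.66) → (82.81,221.69) → (83.83,211.09). Open path.

**Shape 4** — `<path>` quadratic bezier, stroke `#ff8800` → score (S644, F2642). Control points (SVG): P0=(32.56,119.51), P1=(22.31,141.35), P2=(54.53,114.94); sampled at t=k/3. Machine vertices: (32.56,149.00) → (30.45,139.80) → (37.77,141.32) → (54.53,153.57). Open path.

**Shape 5** — `<path>` closed polygon, stroke `#ff8800` → score (S644, F2642). Machine vertices: (39.24,27.88) → (106.03,188.09) → (105.95,137.91) → (37.85,216.45) → (30.57,221.06) → (39.24,27.88). Closed: final G1 returns to the first vertex.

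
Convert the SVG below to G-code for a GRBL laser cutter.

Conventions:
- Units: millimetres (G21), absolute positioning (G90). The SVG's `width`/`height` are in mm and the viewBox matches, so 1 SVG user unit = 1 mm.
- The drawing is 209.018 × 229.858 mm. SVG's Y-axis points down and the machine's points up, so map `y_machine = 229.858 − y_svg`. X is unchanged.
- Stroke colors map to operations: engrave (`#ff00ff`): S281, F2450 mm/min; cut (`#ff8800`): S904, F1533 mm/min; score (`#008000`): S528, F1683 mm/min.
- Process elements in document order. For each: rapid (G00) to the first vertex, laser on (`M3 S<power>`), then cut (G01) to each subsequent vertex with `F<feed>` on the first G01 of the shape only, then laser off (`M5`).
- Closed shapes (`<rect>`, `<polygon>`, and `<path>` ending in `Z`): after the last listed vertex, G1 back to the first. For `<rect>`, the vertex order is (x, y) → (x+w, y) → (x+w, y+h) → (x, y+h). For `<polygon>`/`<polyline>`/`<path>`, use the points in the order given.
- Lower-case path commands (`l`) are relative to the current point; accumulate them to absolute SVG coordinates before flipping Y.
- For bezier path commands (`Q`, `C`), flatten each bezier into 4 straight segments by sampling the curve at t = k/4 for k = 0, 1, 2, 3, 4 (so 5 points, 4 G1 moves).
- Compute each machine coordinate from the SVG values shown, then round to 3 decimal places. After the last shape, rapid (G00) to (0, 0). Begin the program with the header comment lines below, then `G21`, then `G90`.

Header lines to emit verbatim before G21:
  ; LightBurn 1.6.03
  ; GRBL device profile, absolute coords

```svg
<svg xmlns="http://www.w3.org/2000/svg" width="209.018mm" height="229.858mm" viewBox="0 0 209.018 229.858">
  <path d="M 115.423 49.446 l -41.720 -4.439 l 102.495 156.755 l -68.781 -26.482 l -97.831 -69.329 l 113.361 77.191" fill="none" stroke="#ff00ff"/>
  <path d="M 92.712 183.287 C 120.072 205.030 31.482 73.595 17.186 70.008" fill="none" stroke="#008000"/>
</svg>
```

viewBox `0 0 209.018 229.858` with mm width/height → 1 unit = 1 mm. Flip: y_m = 229.858 − y_svg.

**Shape 1** — `<path>` open polyline, stroke `#ff00ff` → engrave (S281, F2450). Machine vertices: (115.423,180.412) → (73.703,184.851) → (176.198,28.096) → (107.417,54.578) → (9.586,123.907) → (122.947,46.716). Open path.

**Shape 2** — `<path>` cubic bezier, stroke `#008000` → score (S528, F1683). Control points (SVG): P0=(92.712,183.287), P1=(120.072,205.030), P2=(31.482,73.595), P3=(17.186,70.008); sampled at t=k/4. Machine vertices: (92.712,46.571) → (94.464,54.594) → (70.570,93.712) → (38.866,137.579) → (17.186,159.850). Open path.

; LightBurn 1.6.03
; GRBL device profile, absolute coords
G21
G90
G00 X115.423 Y180.412
M3 S281
G01 X73.703 Y184.851 F2450
G01 X176.198 Y28.096
G01 X107.417 Y54.578
G01 X9.586 Y123.907
G01 X122.947 Y46.716
M5
G00 X92.712 Y46.571
M3 S528
G01 X94.464 Y54.594 F1683
G01 X70.570 Y93.712
G01 X38.866 Y137.579
G01 X17.186 Y159.850
M5
G00 X0.000 Y0.000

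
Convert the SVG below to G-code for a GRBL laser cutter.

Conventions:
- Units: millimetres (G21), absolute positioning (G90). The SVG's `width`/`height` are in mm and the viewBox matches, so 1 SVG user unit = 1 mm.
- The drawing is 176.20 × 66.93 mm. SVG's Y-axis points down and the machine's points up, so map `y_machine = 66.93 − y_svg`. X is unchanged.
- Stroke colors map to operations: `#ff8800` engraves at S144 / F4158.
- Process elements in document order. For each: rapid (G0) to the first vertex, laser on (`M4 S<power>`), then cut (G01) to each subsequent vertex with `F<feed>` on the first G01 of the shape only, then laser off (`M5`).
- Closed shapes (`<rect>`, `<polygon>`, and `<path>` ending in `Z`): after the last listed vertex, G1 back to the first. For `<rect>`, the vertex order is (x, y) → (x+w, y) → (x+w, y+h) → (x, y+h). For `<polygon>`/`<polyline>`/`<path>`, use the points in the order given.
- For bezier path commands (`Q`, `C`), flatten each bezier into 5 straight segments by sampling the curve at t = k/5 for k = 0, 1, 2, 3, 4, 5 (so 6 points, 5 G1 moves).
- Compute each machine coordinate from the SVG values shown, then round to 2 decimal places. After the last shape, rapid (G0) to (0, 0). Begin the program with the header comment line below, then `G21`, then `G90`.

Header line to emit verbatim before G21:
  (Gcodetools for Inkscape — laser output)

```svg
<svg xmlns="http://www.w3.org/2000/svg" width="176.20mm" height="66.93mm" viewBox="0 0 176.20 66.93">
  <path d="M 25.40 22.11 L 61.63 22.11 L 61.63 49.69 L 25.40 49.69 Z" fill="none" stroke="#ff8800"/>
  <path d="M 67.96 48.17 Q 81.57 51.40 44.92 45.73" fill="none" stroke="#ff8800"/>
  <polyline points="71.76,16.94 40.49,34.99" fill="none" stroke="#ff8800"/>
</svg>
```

viewBox `0 0 176.20 66.93` with mm width/height → 1 unit = 1 mm. Flip: y_m = 66.93 − y_svg.

**Shape 1** — `<path>` rectangle, stroke `#ff8800` → engrave (S144, F4158). Machine vertices: (25.40,44.82) → (61.63,44.82) → (61.63,17.24) → (25.40,17.24) → (25.40,44.82). Closed: final G1 returns to the first vertex.

**Shape 2** — `<path>` quadratic bezier, stroke `#ff8800` → engrave (S144, F4158). Control points (SVG): P0=(67.96,48.17), P1=(81.57,51.40), P2=(44.92,45.73); sampled at t=k/5. Machine vertices: (67.96,18.76) → (71.39,17.82) → (70.81,17.60) → (66.20,18.09) → (57.57,19.29) → (44.92,21.20). Open path.

**Shape 3** — `<polyline>` line segment, stroke `#ff8800` → engrave (S144, F4158). Machine vertices: (71.76,49.99) → (40.49,31.94). Open path.

(Gcodetools for Inkscape — laser output)
G21
G90
G0 X25.40 Y44.82
M4 S144
G01 X61.63 Y44.82 F4158
G01 X61.63 Y17.24
G01 X25.40 Y17.24
G01 X25.40 Y44.82
M5
G0 X67.96 Y18.76
M4 S144
G01 X71.39 Y17.82 F4158
G01 X70.81 Y17.60
G01 X66.20 Y18.09
G01 X57.57 Y19.29
G01 X44.92 Y21.20
M5
G0 X71.76 Y49.99
M4 S144
G01 X40.49 Y31.94 F4158
M5
G0 X0.00 Y0.00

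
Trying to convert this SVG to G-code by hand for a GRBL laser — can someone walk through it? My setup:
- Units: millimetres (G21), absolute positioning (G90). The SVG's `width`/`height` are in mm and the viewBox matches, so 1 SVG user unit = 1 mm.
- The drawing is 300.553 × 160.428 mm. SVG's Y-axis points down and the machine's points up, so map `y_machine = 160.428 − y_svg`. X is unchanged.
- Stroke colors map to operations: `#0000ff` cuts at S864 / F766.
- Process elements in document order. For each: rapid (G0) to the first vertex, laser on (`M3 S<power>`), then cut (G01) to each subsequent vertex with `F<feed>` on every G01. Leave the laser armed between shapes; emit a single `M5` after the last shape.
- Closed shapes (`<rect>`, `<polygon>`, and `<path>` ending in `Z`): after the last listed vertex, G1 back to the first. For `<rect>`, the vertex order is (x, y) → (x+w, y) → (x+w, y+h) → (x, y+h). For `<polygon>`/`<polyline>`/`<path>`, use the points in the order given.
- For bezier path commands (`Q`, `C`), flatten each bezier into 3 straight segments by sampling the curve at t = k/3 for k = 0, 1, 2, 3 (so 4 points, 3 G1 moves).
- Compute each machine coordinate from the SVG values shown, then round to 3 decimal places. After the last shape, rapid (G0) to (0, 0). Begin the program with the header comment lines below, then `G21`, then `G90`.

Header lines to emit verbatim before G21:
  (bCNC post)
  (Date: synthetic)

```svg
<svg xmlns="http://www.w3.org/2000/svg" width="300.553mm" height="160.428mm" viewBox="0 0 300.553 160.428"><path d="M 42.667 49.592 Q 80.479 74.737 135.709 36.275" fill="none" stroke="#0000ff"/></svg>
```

(bCNC post)
(Date: synthetic)
G21
G90
G0 X42.667 Y110.836
M3 S864
G01 X69.810 Y101.140 F766
G01 X100.824 Y105.579 F766
G01 X135.709 Y124.153 F766
M5
G0 X0.000 Y0.000

viewBox `0 0 300.553 160.428` with mm width/height → 1 unit = 1 mm. Flip: y_m = 160.428 − y_svg.

**Shape 1** — `<path>` quadratic bezier, stroke `#0000ff` → cut (S864, F766). Control points (SVG): P0=(42.667,49.592), P1=(80.479,74.737), P2=(135.709,36.275); sampled at t=k/3. Machine vertices: (42.667,110.836) → (69.810,101.140) → (100.824,105.579) → (135.709,124.153). Open path.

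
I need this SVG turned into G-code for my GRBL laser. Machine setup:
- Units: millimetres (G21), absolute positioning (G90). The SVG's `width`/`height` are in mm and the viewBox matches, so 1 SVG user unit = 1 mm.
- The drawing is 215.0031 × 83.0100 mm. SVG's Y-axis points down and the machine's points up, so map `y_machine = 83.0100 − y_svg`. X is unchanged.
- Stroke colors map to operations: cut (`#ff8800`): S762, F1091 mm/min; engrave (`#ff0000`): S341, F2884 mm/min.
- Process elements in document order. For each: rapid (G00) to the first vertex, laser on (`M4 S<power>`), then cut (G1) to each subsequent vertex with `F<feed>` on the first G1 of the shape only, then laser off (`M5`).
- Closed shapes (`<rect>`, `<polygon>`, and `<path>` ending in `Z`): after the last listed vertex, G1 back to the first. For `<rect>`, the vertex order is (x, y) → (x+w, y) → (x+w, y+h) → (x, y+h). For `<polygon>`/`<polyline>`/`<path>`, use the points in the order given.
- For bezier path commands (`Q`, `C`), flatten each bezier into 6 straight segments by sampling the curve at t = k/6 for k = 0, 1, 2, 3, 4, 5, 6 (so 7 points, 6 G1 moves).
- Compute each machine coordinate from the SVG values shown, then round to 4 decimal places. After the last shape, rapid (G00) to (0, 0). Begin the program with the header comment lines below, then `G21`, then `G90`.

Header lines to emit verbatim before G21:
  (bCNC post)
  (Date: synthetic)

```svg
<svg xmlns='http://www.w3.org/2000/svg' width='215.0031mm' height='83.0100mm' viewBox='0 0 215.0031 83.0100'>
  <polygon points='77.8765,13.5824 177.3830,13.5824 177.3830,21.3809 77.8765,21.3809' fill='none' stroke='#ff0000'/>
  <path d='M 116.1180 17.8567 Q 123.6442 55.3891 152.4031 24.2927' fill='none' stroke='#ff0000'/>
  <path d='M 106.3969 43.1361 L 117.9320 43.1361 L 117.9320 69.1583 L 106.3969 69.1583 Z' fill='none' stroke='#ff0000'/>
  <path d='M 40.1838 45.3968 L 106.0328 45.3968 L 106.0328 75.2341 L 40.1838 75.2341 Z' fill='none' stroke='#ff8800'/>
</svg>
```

Since the viewBox matches the mm dimensions, user units are millimetres directly. The only transform is the Y-flip y_m = 83.0100 − y_svg.

Shape 1 is a rectangle drawn with `<polygon>`. Its stroke #ff0000 means engrave at S341, F2884. After flipping Y the toolpath is (77.8765,69.4276) → (177.3830,69.4276) → (177.3830,61.6291) → (77.8765,61.6291) → (77.8765,69.4276), returning to the start.

Shape 2 is a quadratic bezier drawn with `<path>`. Its stroke #ff0000 means engrave at S341, F2884. After flipping Y the toolpath is (116.1180,65.1533) → (119.2165,54.5489) → (123.4947,47.7571) → (128.9524,44.7781) → (135.5897,45.6118) → (143.4066,50.2582) → (152.4031,58.7173).

Shape 3 is a rectangle drawn with `<path>`. Its stroke #ff0000 means engrave at S341, F2884. After flipping Y the toolpath is (106.3969,39.8739) → (117.9320,39.8739) → (117.9320,13.8517) → (106.3969,13.8517) → (106.3969,39.8739), returning to the start.

Shape 4 is a rectangle drawn with `<path>`. Its stroke #ff8800 means cut at S762, F1091. After flipping Y the toolpath is (40.1838,37.6132) → (106.0328,37.6132) → (106.0328,7.7759) → (40.1838,7.7759) → (40.1838,37.6132), returning to the start.

(bCNC post)
(Date: synthetic)
G21
G90
G00 X77.8765 Y69.4276
M4 S341
G1 X177.3830 Y69.4276 F2884
G1 X177.3830 Y61.6291
G1 X77.8765 Y61.6291
G1 X77.8765 Y69.4276
M5
G00 X116.1180 Y65.1533
M4 S341
G1 X119.2165 Y54.5489 F2884
G1 X123.4947 Y47.7571
G1 X128.9524 Y44.7781
G1 X135.5897 Y45.6118
G1 X143.4066 Y50.2582
G1 X152.4031 Y58.7173
M5
G00 X106.3969 Y39.8739
M4 S341
G1 X117.9320 Y39.8739 F2884
G1 X117.9320 Y13.8517
G1 X106.3969 Y13.8517
G1 X106.3969 Y39.8739
M5
G00 X40.1838 Y37.6132
M4 S762
G1 X106.0328 Y37.6132 F1091
G1 X106.0328 Y7.7759
G1 X40.1838 Y7.7759
G1 X40.1838 Y37.6132
M5
G00 X0.0000 Y0.0000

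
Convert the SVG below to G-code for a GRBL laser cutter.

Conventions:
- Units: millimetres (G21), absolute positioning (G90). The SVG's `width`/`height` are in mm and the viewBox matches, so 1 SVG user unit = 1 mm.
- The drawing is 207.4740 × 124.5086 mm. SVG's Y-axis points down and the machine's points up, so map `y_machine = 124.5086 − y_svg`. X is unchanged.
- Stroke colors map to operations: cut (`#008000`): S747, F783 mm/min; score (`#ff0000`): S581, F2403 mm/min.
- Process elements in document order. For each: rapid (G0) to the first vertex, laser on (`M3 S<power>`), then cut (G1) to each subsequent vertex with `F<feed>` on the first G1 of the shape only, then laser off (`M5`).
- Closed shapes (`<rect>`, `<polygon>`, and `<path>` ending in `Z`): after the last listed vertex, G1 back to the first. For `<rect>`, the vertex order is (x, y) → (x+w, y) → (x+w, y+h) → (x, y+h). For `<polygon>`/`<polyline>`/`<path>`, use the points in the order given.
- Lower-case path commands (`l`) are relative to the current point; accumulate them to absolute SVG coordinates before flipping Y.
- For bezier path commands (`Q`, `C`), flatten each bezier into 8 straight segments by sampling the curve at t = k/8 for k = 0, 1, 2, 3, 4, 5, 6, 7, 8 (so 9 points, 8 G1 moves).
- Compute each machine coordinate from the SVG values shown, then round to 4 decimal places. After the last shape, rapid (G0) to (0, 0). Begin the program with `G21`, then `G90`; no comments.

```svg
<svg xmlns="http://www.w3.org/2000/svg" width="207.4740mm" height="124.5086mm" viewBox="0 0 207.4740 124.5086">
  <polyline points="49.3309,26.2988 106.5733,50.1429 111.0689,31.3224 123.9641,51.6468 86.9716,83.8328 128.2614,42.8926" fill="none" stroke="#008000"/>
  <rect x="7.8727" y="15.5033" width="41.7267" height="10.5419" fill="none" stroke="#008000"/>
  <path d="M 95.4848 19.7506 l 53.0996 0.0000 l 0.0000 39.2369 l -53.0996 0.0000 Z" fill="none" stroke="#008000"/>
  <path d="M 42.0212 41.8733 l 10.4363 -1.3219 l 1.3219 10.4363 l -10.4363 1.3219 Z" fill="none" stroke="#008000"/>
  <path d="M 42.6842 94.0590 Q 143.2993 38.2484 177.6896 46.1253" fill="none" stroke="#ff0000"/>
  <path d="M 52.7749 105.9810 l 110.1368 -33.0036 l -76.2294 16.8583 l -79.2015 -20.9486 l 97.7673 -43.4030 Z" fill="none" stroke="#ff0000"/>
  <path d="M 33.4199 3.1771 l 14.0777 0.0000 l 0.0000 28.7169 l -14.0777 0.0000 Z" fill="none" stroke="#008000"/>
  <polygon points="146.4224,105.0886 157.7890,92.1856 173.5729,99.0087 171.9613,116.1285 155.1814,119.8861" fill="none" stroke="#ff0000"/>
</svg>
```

1 u = 1 mm; y_m = 124.5086 − y.

[1] `<polyline>` open polyline, #008000→cut S747 F783: (49.3309,98.2098) → (106.5733,74.3657) → (111.0689,93.1862) → (123.9641,72.8618) → (86.9716,40.6758) → (128.2614,81.6160)

[2] `<rect>` rectangle, #008000→cut S747 F783: (7.8727,109.0053) → (49.5994,109.0053) → (49.5994,98.4634) → (7.8727,98.4634) → (7.8727,109.0053) (closed)

[3] `<path>` rectangle, #008000→cut S747 F783: (95.4848,104.7580) → (148.5844,104.7580) → (148.5844,65.5211) → (95.4848,65.5211) → (95.4848,104.7580) (closed)

[4] `<path>` regular polygon, #008000→cut S747 F783: (42.0212,82.6353) → (52.4575,83.9572) → (53.7794,73.5209) → (43.3431,72.1990) → (42.0212,82.6353) (closed)

[5] `<path>` quadratic bezier, #ff0000→score S581 F2403: (42.6842,30.4496) → (66.8032,43.4071) → (88.8527,54.3744) → (108.8327,63.3515) → (126.7431,70.3383) → (142.5840,75.3349) → (156.3554,78.3413) → (168.0573,79.3574) → (177.6896,78.3833)

[6] `<path>` closed polygon, #ff0000→score S581 F2403: (52.7749,18.5276) → (162.9117,51.5312) → (86.6823,34.6729) → (7.4808,55.6215) → (105.2481,99.0245) → (52.7749,18.5276) (closed)

[7] `<path>` rectangle, #008000→cut S747 F783: (33.4199,121.3315) → (47.4976,121.3315) → (47.4976,92.6146) → (33.4199,92.6146) → (33.4199,121.3315) (closed)

[8] `<polygon>` regular polygon, #ff0000→score S581 F2403: (146.4224,19.4200) → (157.7890,32.3230) → (173.5729,25.4999) → (171.9613,8.3801) → (155.1814,4.6225) → (146.4224,19.4200) (closed)

G21
G90
G0 X49.3309 Y98.2098
M3 S747
G1 X106.5733 Y74.3657 F783
G1 X111.0689 Y93.1862
G1 X123.9641 Y72.8618
G1 X86.9716 Y40.6758
G1 X128.2614 Y81.6160
M5
G0 X7.8727 Y109.0053
M3 S747
G1 X49.5994 Y109.0053 F783
G1 X49.5994 Y98.4634
G1 X7.8727 Y98.4634
G1 X7.8727 Y109.0053
M5
G0 X95.4848 Y104.7580
M3 S747
G1 X148.5844 Y104.7580 F783
G1 X148.5844 Y65.5211
G1 X95.4848 Y65.5211
G1 X95.4848 Y104.7580
M5
G0 X42.0212 Y82.6353
M3 S747
G1 X52.4575 Y83.9572 F783
G1 X53.7794 Y73.5209
G1 X43.3431 Y72.1990
G1 X42.0212 Y82.6353
M5
G0 X42.6842 Y30.4496
M3 S581
G1 X66.8032 Y43.4071 F2403
G1 X88.8527 Y54.3744
G1 X108.8327 Y63.3515
G1 X126.7431 Y70.3383
G1 X142.5840 Y75.3349
G1 X156.3554 Y78.3413
G1 X168.0573 Y79.3574
G1 X177.6896 Y78.3833
M5
G0 X52.7749 Y18.5276
M3 S581
G1 X162.9117 Y51.5312 F2403
G1 X86.6823 Y34.6729
G1 X7.4808 Y55.6215
G1 X105.2481 Y99.0245
G1 X52.7749 Y18.5276
M5
G0 X33.4199 Y121.3315
M3 S747
G1 X47.4976 Y121.3315 F783
G1 X47.4976 Y92.6146
G1 X33.4199 Y92.6146
G1 X33.4199 Y121.3315
M5
G0 X146.4224 Y19.4200
M3 S581
G1 X157.7890 Y32.3230 F2403
G1 X173.5729 Y25.4999
G1 X171.9613 Y8.3801
G1 X155.1814 Y4.6225
G1 X146.4224 Y19.4200
M5
G0 X0.0000 Y0.0000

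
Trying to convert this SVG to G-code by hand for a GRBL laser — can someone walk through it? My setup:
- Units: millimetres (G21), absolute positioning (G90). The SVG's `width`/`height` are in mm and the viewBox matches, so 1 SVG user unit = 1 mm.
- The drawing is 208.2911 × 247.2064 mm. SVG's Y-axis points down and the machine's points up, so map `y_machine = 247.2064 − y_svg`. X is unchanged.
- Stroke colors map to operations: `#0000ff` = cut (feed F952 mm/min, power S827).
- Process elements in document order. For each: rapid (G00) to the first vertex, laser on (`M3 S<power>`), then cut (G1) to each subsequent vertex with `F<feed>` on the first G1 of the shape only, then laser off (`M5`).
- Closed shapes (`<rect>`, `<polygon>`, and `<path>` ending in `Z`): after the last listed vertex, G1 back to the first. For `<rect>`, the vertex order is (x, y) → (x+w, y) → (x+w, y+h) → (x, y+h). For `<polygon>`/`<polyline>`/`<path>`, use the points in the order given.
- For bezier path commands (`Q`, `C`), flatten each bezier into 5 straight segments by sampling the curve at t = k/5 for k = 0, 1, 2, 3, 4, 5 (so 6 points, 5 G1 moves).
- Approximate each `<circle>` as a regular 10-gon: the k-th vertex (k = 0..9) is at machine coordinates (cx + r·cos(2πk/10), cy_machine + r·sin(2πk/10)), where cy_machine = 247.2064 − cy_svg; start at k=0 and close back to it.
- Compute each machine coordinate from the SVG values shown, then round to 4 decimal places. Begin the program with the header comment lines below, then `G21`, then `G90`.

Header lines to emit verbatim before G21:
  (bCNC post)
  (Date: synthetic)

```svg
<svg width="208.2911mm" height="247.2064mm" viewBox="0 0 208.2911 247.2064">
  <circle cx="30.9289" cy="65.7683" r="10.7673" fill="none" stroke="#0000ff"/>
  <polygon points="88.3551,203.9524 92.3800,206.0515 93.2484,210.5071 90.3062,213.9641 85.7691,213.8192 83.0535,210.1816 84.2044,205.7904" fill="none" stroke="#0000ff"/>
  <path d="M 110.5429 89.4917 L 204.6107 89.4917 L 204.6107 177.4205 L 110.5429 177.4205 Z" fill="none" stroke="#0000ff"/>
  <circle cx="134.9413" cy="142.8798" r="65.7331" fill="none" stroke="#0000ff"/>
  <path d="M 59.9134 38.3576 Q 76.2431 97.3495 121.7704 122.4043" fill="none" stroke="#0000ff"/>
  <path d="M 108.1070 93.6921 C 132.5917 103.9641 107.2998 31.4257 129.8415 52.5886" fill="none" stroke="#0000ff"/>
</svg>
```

(bCNC post)
(Date: synthetic)
G21
G90
G00 X41.6962 Y181.4381
M3 S827
G1 X39.6398 Y187.7670 F952
G1 X34.2562 Y191.6784
G1 X27.6016 Y191.6784
G1 X22.2180 Y187.7670
G1 X20.1616 Y181.4381
G1 X22.2180 Y175.1092
G1 X27.6016 Y171.1978
G1 X34.2562 Y171.1978
G1 X39.6398 Y175.1092
G1 X41.6962 Y181.4381
M5
G00 X88.3551 Y43.2540
M3 S827
G1 X92.3800 Y41.1549 F952
G1 X93.2484 Y36.6993
G1 X90.3062 Y33.2423
G1 X85.7691 Y33.3872
G1 X83.0535 Y37.0248
G1 X84.2044 Y41.4160
G1 X88.3551 Y43.2540
M5
G00 X110.5429 Y157.7147
M3 S827
G1 X204.6107 Y157.7147 F952
G1 X204.6107 Y69.7859
G1 X110.5429 Y69.7859
G1 X110.5429 Y157.7147
M5
G00 X200.6744 Y104.3266
M3 S827
G1 X188.1205 Y142.9635 F952
G1 X155.2539 Y166.8425
G1 X114.6287 Y166.8425
G1 X81.7621 Y142.9635
G1 X69.2082 Y104.3266
G1 X81.7621 Y65.6897
G1 X114.6287 Y41.8107
G1 X155.2539 Y41.8107
G1 X188.1205 Y65.6897
G1 X200.6744 Y104.3266
M5
G00 X59.9134 Y208.8488
M3 S827
G1 X67.6132 Y186.6095 F952
G1 X77.6488 Y167.0852
G1 X90.0202 Y150.2759
G1 X104.7274 Y136.1815
G1 X121.7704 Y124.8021
M5
G00 X108.1070 Y153.5143
M3 S827
G1 X117.6055 Y155.8763 F952
G1 X119.8429 Y169.6401
G1 X119.5045 Y186.3334
G1 X121.2756 Y197.4835
G1 X129.8415 Y194.6178
M5

viewBox `0 0 208.2911 247.2064` with mm width/height → 1 unit = 1 mm. Flip: y_m = 247.2064 − y_svg.

**Shape 1** — `<circle>` circle, stroke `#0000ff` → cut (S827, F952). Machine vertices: (41.6962,181.4381) → (39.6398,187.7670) → (34.2562,191.6784) → (27.6016,191.6784) → (22.2180,187.7670) → (20.1616,181.4381) → (22.2180,175.1092) → (27.6016,171.1978) → (34.2562,171.1978) → (39.6398,175.1092) → (41.6962,181.4381). Closed: final G1 returns to the first vertex.

**Shape 2** — `<polygon>` regular polygon, stroke `#0000ff` → cut (S827, F952). Machine vertices: (88.3551,43.2540) → (92.3800,41.1549) → (93.2484,36.6993) → (90.3062,33.2423) → (85.7691,33.3872) → (83.0535,37.0248) → (84.2044,41.4160) → (88.3551,43.2540). Closed: final G1 returns to the first vertex.

**Shape 3** — `<path>` rectangle, stroke `#0000ff` → cut (S827, F952). Machine vertices: (110.5429,157.7147) → (204.6107,157.7147) → (204.6107,69.7859) → (110.5429,69.7859) → (110.5429,157.7147). Closed: final G1 returns to the first vertex.

**Shape 4** — `<circle>` circle, stroke `#0000ff` → cut (S827, F952). Machine vertices: (200.6744,104.3266) → (188.1205,142.9635) → (155.2539,166.8425) → (114.6287,166.8425) → (81.7621,142.9635) → (69.2082,104.3266) → (81.7621,65.6897) → (114.6287,41.8107) → (155.2539,41.8107) → (188.1205,65.6897) → (200.6744,104.3266). Closed: final G1 returns to the first vertex.

**Shape 5** — `<path>` quadratic bezier, stroke `#0000ff` → cut (S827, F952). Control points (SVG): P0=(59.9134,38.3576), P1=(76.2431,97.3495), P2=(121.7704,122.4043); sampled at t=k/5. Machine vertices: (59.9134,208.8488) → (67.6132,186.6095) → (77.6488,167.0852) → (90.0202,150.2759) → (104.7274,136.1815) → (121.7704,124.8021). Open path.

**Shape 6** — `<path>` cubic bezier, stroke `#0000ff` → cut (S827, F952). Control points (SVG): P0=(108.1070,93.6921), P1=(132.5917,103.9641), P2=(107.2998,31.4257), P3=(129.8415,52.5886); sampled at t=k/5. Machine vertices: (108.1070,153.5143) → (117.6055,155.8763) → (119.8429,169.6401) → (119.5045,186.3334) → (121.2756,197.4835) → (129.8415,194.6178). Open path.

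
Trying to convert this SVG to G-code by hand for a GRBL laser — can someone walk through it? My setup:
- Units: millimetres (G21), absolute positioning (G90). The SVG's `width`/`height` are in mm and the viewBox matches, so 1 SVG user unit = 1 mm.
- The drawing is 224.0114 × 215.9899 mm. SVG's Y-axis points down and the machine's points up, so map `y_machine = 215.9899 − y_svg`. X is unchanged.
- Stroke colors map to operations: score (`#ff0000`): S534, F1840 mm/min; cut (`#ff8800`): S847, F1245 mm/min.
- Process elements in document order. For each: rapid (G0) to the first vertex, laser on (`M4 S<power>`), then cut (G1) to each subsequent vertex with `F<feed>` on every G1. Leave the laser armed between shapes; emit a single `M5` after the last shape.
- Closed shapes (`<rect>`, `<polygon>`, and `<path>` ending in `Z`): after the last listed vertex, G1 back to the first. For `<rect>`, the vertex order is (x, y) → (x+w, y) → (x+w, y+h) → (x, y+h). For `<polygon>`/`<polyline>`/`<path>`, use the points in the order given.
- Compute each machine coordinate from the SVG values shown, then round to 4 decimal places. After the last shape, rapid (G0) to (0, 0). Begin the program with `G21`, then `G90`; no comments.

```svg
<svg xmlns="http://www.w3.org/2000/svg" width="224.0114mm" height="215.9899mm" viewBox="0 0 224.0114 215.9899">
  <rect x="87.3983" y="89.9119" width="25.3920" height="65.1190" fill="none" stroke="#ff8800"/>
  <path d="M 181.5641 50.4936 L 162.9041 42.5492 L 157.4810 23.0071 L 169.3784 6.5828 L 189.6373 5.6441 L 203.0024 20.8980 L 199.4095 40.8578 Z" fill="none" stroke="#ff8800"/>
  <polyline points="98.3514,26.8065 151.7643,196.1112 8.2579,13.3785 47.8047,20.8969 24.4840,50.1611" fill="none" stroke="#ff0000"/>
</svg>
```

Since the viewBox matches the mm dimensions, user units are millimetres directly. The only transform is the Y-flip y_m = 215.9899 − y_svg.

Shape 1 is a rectangle drawn with `<rect>`. Its stroke #ff8800 means cut at S847, F1245. After flipping Y the toolpath is (87.3983,126.0780) → (112.7903,126.0780) → (112.7903,60.9590) → (87.3983,60.9590) → (87.3983,126.0780), returning to the start.

Shape 2 is a regular polygon drawn with `<path>`. Its stroke #ff8800 means cut at S847, F1245. After flipping Y the toolpath is (181.5641,165.4963) → (162.9041,173.4407) → (157.4810,192.9828) → (169.3784,209.4071) → (189.6373,210.3458) → (203.0024,195.0919) → (199.4095,175.1321) → (181.5641,165.4963), returning to the start.

Shape 3 is a open polyline drawn with `<polyline>`. Its stroke #ff0000 means score at S534, F1840. After flipping Y the toolpath is (98.3514,189.1834) → (151.7643,19.8787) → (8.2579,202.6114) → (47.8047,195.0930) → (24.4840,165.8288).

G21
G90
G0 X87.3983 Y126.0780
M4 S847
G1 X112.7903 Y126.0780 F1245
G1 X112.7903 Y60.9590 F1245
G1 X87.3983 Y60.9590 F1245
G1 X87.3983 Y126.0780 F1245
G0 X181.5641 Y165.4963
M4 S847
G1 X162.9041 Y173.4407 F1245
G1 X157.4810 Y192.9828 F1245
G1 X169.3784 Y209.4071 F1245
G1 X189.6373 Y210.3458 F1245
G1 X203.0024 Y195.0919 F1245
G1 X199.4095 Y175.1321 F1245
G1 X181.5641 Y165.4963 F1245
G0 X98.3514 Y189.1834
M4 S534
G1 X151.7643 Y19.8787 F1840
G1 X8.2579 Y202.6114 F1840
G1 X47.8047 Y195.0930 F1840
G1 X24.4840 Y165.8288 F1840
M5
G0 X0.0000 Y0.0000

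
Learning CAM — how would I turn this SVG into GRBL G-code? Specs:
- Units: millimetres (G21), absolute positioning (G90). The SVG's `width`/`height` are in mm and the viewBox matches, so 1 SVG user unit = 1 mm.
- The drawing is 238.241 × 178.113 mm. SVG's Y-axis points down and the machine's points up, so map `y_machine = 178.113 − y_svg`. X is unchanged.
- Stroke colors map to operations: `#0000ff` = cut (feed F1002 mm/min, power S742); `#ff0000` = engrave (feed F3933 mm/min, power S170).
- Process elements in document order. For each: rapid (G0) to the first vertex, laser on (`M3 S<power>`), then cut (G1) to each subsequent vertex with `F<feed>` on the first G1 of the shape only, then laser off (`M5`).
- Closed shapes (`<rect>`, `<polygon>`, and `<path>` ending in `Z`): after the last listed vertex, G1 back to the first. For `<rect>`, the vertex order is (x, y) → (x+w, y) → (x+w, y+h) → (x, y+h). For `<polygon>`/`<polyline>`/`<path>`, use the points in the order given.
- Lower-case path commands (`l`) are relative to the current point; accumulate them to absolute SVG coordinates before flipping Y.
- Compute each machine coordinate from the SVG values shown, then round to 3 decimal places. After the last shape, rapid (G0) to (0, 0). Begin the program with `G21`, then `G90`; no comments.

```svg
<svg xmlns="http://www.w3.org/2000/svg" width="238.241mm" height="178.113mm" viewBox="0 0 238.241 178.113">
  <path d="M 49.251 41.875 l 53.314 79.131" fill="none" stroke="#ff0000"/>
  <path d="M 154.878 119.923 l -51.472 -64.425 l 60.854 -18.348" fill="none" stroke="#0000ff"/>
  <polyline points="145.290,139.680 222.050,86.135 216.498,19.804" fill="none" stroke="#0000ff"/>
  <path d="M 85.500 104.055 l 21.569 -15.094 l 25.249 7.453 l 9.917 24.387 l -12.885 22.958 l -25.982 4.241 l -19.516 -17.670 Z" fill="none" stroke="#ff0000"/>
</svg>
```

G21
G90
G0 X49.251 Y136.238
M3 S170
G1 X102.565 Y57.107 F3933
M5
G0 X154.878 Y58.190
M3 S742
G1 X103.406 Y122.615 F1002
G1 X164.260 Y140.963
M5
G0 X145.290 Y38.433
M3 S742
G1 X222.050 Y91.978 F1002
G1 X216.498 Y158.309
M5
G0 X85.500 Y74.058
M3 S170
G1 X107.069 Y89.152 F3933
G1 X132.318 Y81.699
G1 X142.235 Y57.312
G1 X129.350 Y34.354
G1 X103.368 Y30.113
G1 X83.852 Y47.783
G1 X85.500 Y74.058
M5
G0 X0.000 Y0.000

Since the viewBox matches the mm dimensions, user units are millimetres directly. The only transform is the Y-flip y_m = 178.113 − y_svg.

Shape 1 is a line segment drawn with `<path>`. Its stroke #ff0000 means engrave at S170, F3933. After flipping Y the toolpath is (49.251,136.238) → (102.565,57.107).

Shape 2 is a open polyline drawn with `<path>`. Its stroke #0000ff means cut at S742, F1002. After flipping Y the toolpath is (154.878,58.190) → (103.406,122.615) → (164.260,140.963).

Shape 3 is a open polyline drawn with `<polyline>`. Its stroke #0000ff means cut at S742, F1002. After flipping Y the toolpath is (145.290,38.433) → (222.050,91.978) → (216.498,158.309).

Shape 4 is a regular polygon drawn with `<path>`. Its stroke #ff0000 means engrave at S170, F3933. After flipping Y the toolpath is (85.500,74.058) → (107.069,89.152) → (132.318,81.699) → (142.235,57.312) → (129.350,34.354) → (103.368,30.113) → (83.852,47.783) → (85.500,74.058), returning to the start.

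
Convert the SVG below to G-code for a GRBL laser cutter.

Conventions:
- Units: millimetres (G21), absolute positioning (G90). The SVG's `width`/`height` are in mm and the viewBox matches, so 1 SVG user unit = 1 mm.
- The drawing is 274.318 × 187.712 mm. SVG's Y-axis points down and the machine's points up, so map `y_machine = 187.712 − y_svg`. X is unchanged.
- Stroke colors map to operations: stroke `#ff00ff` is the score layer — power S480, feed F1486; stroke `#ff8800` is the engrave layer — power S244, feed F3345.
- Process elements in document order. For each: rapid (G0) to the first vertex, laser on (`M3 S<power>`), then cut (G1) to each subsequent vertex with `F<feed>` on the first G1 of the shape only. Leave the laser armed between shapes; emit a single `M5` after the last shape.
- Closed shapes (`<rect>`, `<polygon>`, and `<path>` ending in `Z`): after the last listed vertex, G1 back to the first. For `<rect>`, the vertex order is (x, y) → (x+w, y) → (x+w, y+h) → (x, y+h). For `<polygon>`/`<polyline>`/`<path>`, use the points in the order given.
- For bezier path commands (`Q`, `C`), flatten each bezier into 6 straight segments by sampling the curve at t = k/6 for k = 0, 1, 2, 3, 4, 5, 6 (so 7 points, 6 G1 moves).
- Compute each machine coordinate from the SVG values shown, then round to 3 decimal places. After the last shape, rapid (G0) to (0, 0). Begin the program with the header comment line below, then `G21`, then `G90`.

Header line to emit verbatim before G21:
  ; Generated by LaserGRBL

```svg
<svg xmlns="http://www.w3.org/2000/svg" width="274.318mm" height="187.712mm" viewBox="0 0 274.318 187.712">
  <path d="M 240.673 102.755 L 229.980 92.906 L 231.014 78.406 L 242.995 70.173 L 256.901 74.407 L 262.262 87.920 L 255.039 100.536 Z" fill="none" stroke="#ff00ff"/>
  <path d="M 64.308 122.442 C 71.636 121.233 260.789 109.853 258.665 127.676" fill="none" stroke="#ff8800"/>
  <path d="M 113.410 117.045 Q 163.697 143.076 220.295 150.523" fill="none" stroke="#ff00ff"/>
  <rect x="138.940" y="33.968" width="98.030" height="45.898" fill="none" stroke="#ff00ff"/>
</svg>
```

viewBox `0 0 274.318 187.712` with mm width/height → 1 unit = 1 mm. Flip: y_m = 187.712 − y_svg.

**Shape 1** — `<path>` regular polygon, stroke `#ff00ff` → score (S480, F1486). Machine vertices: (240.673,84.957) → (229.980,94.806) → (231.014,109.306) → (242.995,117.539) → (256.901,113.305) → (262.262,99.792) → (255.039,87.176) → (240.673,84.957). Closed: final G1 returns to the first vertex.

**Shape 2** — `<path>` cubic bezier, stroke `#ff8800` → engrave (S244, F3345). Control points (SVG): P0=(64.308,122.442), P1=(71.636,121.233), P2=(260.789,109.853), P3=(258.665,127.676); sampled at t=k/6. Machine vertices: (64.308,65.270) → (81.397,66.540) → (118.426,68.411) → (165.031,69.790) → (210.849,69.583) → (245.515,66.696) → (258.665,60.036). Open path.

**Shape 3** — `<path>` quadratic bezier, stroke `#ff00ff` → score (S480, F1486). Control points (SVG): P0=(113.410,117.045), P1=(163.697,143.076), P2=(220.295,150.523); sampled at t=k/6. Machine vertices: (113.410,70.667) → (130.348,62.506) → (147.636,55.378) → (165.275,49.282) → (183.264,44.219) → (201.604,40.188) → (220.295,37.189). Open path.

**Shape 4** — `<rect>` rectangle, stroke `#ff00ff` → score (S480, F1486). Machine vertices: (138.940,153.744) → (236.970,153.744) → (236.970,107.846) → (138.940,107.846) → (138.940,153.744). Closed: final G1 returns to the first vertex.

; Generated by LaserGRBL
G21
G90
G0 X240.673 Y84.957
M3 S480
G1 X229.980 Y94.806 F1486
G1 X231.014 Y109.306
G1 X242.995 Y117.539
G1 X256.901 Y113.305
G1 X262.262 Y99.792
G1 X255.039 Y87.176
G1 X240.673 Y84.957
G0 X64.308 Y65.270
M3 S244
G1 X81.397 Y66.540 F3345
G1 X118.426 Y68.411
G1 X165.031 Y69.790
G1 X210.849 Y69.583
G1 X245.515 Y66.696
G1 X258.665 Y60.036
G0 X113.410 Y70.667
M3 S480
G1 X130.348 Y62.506 F1486
G1 X147.636 Y55.378
G1 X165.275 Y49.282
G1 X183.264 Y44.219
G1 X201.604 Y40.188
G1 X220.295 Y37.189
G0 X138.940 Y153.744
M3 S480
G1 X236.970 Y153.744 F1486
G1 X236.970 Y107.846
G1 X138.940 Y107.846
G1 X138.940 Y153.744
M5
G0 X0.000 Y0.000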